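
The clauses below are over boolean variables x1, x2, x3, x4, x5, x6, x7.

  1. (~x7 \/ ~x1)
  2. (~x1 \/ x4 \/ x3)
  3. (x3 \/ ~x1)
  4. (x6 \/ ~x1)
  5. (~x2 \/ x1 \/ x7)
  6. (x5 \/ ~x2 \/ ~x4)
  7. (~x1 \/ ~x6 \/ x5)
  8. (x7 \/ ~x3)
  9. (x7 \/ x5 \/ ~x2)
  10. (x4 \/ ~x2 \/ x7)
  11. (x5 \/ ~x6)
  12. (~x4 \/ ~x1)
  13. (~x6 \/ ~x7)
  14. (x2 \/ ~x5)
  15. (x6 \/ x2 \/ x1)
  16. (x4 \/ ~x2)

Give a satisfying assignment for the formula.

x1 = 0, x2 = 1, x3 = 0, x4 = 1, x5 = 1, x6 = 0, x7 = 1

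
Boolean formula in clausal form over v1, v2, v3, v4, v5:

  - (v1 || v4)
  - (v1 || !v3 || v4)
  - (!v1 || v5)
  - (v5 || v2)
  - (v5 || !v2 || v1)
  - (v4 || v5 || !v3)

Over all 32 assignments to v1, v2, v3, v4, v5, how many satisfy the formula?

12

Split on v1, then v5.
  v1=1, v5=1: v2, v3, v4 free → 2^3 = 8.
  v1=1, v5=0: a clause becomes empty — 0.
  v1=0, v5=1: remaining (v2,v3,v4) ∈ {(0,0,1); (0,1,1); (1,0,1); (1,1,1)} — 4.
  v1=0, v5=0: a clause becomes empty — 0.
Total: 8 + 0 + 4 + 0 = 12.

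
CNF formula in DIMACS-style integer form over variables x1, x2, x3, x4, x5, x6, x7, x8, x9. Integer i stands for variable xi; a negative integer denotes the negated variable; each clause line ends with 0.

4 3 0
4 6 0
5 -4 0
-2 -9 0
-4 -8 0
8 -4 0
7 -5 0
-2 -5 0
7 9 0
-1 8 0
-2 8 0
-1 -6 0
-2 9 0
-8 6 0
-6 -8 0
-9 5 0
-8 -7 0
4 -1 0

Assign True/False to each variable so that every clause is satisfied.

x1 = False  x2 = False  x3 = True  x4 = False  x5 = False  x6 = True  x7 = True  x8 = False  x9 = False

Pure literal: x1 appears only negated; assign x1 = False.
Pure literal: x2 appears only negated; assign x2 = False.
Try x3 = True.
Branch on x4: take x4 = False.
  then x6 is forced to True.
  then x8 is forced to False.
Set x5 = False and propagate.
  then x9 is forced to False.
  then x7 is forced to True.
Every clause has at least one true literal under this assignment.
Check each clause:
  1. (x3 OR x4) — x3 is true.
  2. (x4 OR x6) — x6 is true.
  3. (NOT x4 OR x5) — NOT x4 is true.
  4. (NOT x2 OR NOT x9) — NOT x2 is true.
  5. (NOT x4 OR NOT x8) — NOT x8 is true.
  6. (x8 OR NOT x4) — NOT x4 is true.
  7. (x7 OR NOT x5) — NOT x5 is true.
  8. (NOT x5 OR NOT x2) — NOT x5 is true.
  9. (x9 OR x7) — x7 is true.
  10. (x8 OR NOT x1) — NOT x1 is true.
  11. (NOT x2 OR x8) — NOT x2 is true.
  12. (NOT x6 OR NOT x1) — NOT x1 is true.
  13. (x9 OR NOT x2) — NOT x2 is true.
  14. (NOT x8 OR x6) — NOT x8 is true.
  15. (NOT x6 OR NOT x8) — NOT x8 is true.
  16. (NOT x9 OR x5) — NOT x9 is true.
  17. (NOT x7 OR NOT x8) — NOT x8 is true.
  18. (x4 OR NOT x1) — NOT x1 is true.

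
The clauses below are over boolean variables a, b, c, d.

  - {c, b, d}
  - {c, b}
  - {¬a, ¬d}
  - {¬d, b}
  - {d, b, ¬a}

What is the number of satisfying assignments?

7

Satisfying assignments:
  a=0 b=0 c=1 d=0
  a=0 b=1 c=0 d=0
  a=0 b=1 c=0 d=1
  a=0 b=1 c=1 d=0
  a=0 b=1 c=1 d=1
  a=1 b=1 c=0 d=0
  a=1 b=1 c=1 d=0
Count: 7.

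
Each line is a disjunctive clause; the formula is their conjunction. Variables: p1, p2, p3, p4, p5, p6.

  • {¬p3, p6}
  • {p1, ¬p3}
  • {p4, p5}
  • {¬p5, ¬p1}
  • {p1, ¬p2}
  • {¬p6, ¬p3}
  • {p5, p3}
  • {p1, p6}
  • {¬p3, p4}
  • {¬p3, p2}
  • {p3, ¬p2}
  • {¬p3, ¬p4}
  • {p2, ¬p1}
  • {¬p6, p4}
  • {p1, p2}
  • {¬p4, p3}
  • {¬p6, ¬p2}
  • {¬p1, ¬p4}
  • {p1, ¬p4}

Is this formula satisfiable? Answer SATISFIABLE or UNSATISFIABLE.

p3 = True:
  propagation gives p6=True; an empty clause results — contradiction.
p3 = False:
  propagation gives p5=True, p1=False, p2=False; an empty clause results — contradiction.
Every branch closes, so no satisfying assignment exists.

UNSATISFIABLE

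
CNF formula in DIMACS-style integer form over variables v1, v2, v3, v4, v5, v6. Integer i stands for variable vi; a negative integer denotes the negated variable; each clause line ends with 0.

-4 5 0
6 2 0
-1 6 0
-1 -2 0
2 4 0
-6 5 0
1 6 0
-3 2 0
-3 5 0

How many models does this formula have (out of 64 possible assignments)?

6

The models are:
  v1=F v2=F v3=F v4=T v5=T v6=T
  v1=F v2=T v3=F v4=F v5=T v6=T
  v1=F v2=T v3=F v4=T v5=T v6=T
  v1=F v2=T v3=T v4=F v5=T v6=T
  v1=F v2=T v3=T v4=T v5=T v6=T
  v1=T v2=F v3=F v4=T v5=T v6=T
That's 6 in total.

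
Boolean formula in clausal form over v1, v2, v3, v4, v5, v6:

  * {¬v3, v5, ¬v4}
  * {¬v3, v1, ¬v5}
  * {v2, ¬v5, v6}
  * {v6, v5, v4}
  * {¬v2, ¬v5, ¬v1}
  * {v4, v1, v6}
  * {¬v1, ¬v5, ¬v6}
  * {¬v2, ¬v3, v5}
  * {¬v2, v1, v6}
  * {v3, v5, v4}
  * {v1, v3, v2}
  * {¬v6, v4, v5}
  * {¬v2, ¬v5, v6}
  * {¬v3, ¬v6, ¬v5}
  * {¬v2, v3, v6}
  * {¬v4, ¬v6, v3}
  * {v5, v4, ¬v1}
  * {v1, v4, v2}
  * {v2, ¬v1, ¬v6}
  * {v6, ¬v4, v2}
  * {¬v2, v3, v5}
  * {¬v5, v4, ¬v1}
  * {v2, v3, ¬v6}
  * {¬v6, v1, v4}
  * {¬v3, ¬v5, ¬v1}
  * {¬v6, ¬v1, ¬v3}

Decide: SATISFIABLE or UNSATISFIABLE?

UNSATISFIABLE

v5 = True:
  v6 = True:
    propagation gives v1=False, v3=False, v2=True, v4=False; an empty clause results — contradiction.
  v6 = False:
    propagation gives v2=True; an empty clause results — contradiction.
v5 = False:
  v6 = True:
    propagation gives v4=True, v3=False; an empty clause results — contradiction.
  v6 = False:
    propagation gives v4=True, v3=False, v2=False; an empty clause results — contradiction.
Every branch closes, so no satisfying assignment exists.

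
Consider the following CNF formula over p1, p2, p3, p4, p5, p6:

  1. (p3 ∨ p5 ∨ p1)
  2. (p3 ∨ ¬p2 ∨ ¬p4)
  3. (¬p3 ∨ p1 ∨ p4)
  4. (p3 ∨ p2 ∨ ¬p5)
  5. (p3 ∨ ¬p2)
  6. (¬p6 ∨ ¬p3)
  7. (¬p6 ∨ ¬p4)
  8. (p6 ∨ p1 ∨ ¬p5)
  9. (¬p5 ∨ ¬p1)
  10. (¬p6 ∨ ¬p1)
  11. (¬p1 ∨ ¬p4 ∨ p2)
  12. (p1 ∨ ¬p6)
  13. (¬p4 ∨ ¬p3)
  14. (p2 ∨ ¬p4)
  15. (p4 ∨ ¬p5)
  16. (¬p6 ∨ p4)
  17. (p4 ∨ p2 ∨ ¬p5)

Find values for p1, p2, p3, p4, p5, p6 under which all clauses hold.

p1 = T, p2 = F, p3 = T, p4 = F, p5 = F, p6 = F

Branch on p1: take p1 = True.
  then p5 is forced to False.
  then p6 is forced to False.
The remaining clauses are satisfied by p2 = False, p3 = True, p4 = False.
Check each clause:
  1. (p5 ∨ p1 ∨ p3) — p1 is true.
  2. (¬p4 ∨ p3 ∨ ¬p2) — p3 is true.
  3. (¬p3 ∨ p4 ∨ p1) — p1 is true.
  4. (¬p5 ∨ p3 ∨ p2) — p3 is true.
  5. (p3 ∨ ¬p2) — p3 is true.
  6. (¬p6 ∨ ¬p3) — ¬p6 is true.
  7. (¬p4 ∨ ¬p6) — ¬p6 is true.
  8. (p6 ∨ ¬p5 ∨ p1) — p1 is true.
  9. (¬p1 ∨ ¬p5) — ¬p5 is true.
  10. (¬p1 ∨ ¬p6) — ¬p6 is true.
  11. (¬p1 ∨ ¬p4 ∨ p2) — ¬p4 is true.
  12. (¬p6 ∨ p1) — p1 is true.
  13. (¬p4 ∨ ¬p3) — ¬p4 is true.
  14. (¬p4 ∨ p2) — ¬p4 is true.
  15. (¬p5 ∨ p4) — ¬p5 is true.
  16. (¬p6 ∨ p4) — ¬p6 is true.
  17. (p4 ∨ ¬p5 ∨ p2) — ¬p5 is true.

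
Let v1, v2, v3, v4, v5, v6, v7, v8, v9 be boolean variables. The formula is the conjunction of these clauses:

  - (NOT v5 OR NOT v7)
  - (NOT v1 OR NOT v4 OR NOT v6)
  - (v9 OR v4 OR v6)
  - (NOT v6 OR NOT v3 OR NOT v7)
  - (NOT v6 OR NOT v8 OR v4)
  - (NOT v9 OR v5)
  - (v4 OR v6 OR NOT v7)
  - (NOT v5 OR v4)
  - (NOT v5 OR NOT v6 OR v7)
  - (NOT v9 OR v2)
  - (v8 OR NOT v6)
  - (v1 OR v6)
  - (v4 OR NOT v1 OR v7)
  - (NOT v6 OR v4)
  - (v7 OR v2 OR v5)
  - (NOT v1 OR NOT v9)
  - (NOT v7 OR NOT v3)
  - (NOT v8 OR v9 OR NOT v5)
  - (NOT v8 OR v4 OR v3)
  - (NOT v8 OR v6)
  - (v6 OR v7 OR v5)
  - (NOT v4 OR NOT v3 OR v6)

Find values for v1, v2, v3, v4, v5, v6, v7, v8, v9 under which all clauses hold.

v1=F, v2=T, v3=F, v4=T, v5=F, v6=T, v7=F, v8=T, v9=F

Pure literal: v2 appears only positively; assign v2 = True.
Set v1 = False and propagate.
  then v6 is forced to True.
  then v8 is forced to True.
  then v4 is forced to True.
For the remaining variables, v3 = False, v5 = False, v7 = False, v9 = False works.
Check each clause:
  1. (NOT v5 OR NOT v7) — NOT v7 is true.
  2. (NOT v1 OR NOT v4 OR NOT v6) — NOT v1 is true.
  3. (v4 OR v6 OR v9) — v4 is true.
  4. (NOT v3 OR NOT v6 OR NOT v7) — NOT v7 is true.
  5. (v4 OR NOT v6 OR NOT v8) — v4 is true.
  6. (NOT v9 OR v5) — NOT v9 is true.
  7. (NOT v7 OR v6 OR v4) — NOT v7 is true.
  8. (v4 OR NOT v5) — NOT v5 is true.
  9. (NOT v5 OR NOT v6 OR v7) — NOT v5 is true.
  10. (NOT v9 OR v2) — v2 is true.
  11. (NOT v6 OR v8) — v8 is true.
  12. (v6 OR v1) — v6 is true.
  13. (v4 OR NOT v1 OR v7) — v4 is true.
  14. (NOT v6 OR v4) — v4 is true.
  15. (v5 OR v2 OR v7) — v2 is true.
  16. (NOT v9 OR NOT v1) — NOT v1 is true.
  17. (NOT v3 OR NOT v7) — NOT v7 is true.
  18. (NOT v5 OR NOT v8 OR v9) — NOT v5 is true.
  19. (v4 OR v3 OR NOT v8) — v4 is true.
  20. (NOT v8 OR v6) — v6 is true.
  21. (v7 OR v6 OR v5) — v6 is true.
  22. (NOT v4 OR v6 OR NOT v3) — NOT v3 is true.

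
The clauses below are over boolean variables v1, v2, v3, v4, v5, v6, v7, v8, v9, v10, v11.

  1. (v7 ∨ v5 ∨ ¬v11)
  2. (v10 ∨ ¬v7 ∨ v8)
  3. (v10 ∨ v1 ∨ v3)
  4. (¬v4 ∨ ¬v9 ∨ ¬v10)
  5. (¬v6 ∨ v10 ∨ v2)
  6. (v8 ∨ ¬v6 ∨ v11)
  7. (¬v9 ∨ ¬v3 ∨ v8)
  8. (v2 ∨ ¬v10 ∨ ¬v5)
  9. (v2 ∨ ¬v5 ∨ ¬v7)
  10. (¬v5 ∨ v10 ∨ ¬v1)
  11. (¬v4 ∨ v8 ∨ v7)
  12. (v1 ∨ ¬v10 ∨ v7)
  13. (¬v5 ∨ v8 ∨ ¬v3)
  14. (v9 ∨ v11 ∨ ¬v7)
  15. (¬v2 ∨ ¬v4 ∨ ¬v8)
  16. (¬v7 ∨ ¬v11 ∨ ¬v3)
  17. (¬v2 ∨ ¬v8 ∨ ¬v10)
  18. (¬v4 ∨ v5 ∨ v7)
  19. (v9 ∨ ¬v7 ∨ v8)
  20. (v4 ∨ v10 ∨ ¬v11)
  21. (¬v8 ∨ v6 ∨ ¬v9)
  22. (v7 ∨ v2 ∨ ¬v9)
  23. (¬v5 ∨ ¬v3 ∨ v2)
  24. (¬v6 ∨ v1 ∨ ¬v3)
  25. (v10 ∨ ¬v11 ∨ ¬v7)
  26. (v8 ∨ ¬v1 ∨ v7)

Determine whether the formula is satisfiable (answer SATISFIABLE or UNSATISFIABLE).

SATISFIABLE

Branch on v1: take v1 = False.
Try v2 = True.
The remaining clauses are satisfied by v3 = False, v4 = False, v5 = True, v6 = False, v7 = True, v8 = False, v9 = True, v10 = True, v11 = True.
So v1=F, v2=T, v3=F, v4=F, v5=T, v6=F, v7=T, v8=F, v9=T, v10=T, v11=T is a satisfying assignment.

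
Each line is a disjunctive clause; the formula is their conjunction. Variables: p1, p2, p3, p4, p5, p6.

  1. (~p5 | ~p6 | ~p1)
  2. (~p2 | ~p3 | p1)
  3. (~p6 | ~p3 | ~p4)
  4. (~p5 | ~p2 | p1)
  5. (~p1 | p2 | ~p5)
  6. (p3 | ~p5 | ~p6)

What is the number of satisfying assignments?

34

Case analysis on p1 and p5:
  p1=T, p5=T: remaining (p2,p3,p4,p6) ∈ {(T,F,F,F); (T,F,T,F); (T,T,F,F); (T,T,T,F)} — 4.
  p1=T, p5=F: p2 free; 7 ways for (p3,p4,p6) × 2^1 = 14.
  p1=F, p5=T: 5 of the 16 assignments to (p2,p3,p4,p6) work.
  p1=F, p5=F: 11 of the 16 assignments to (p2,p3,p4,p6) work.
Total: 4 + 14 + 5 + 11 = 34.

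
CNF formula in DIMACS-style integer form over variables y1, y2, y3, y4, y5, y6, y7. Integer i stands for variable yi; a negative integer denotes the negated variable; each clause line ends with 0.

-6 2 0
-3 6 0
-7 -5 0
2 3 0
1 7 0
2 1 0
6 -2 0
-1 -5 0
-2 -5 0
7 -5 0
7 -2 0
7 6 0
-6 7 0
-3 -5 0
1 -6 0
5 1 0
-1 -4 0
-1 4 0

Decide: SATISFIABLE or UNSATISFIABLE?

UNSATISFIABLE

y1 = True:
  propagation gives y5=False, y4=False; an empty clause results — contradiction.
y1 = False:
  propagation gives y7=True, y5=False; an empty clause results — contradiction.
Every branch closes, so no satisfying assignment exists.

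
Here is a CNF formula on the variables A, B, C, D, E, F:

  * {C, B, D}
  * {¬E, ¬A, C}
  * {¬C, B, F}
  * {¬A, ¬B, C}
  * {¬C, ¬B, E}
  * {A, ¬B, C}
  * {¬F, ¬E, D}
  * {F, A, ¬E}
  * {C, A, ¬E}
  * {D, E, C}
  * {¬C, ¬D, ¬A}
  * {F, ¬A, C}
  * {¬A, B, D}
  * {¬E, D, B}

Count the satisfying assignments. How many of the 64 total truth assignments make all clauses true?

Satisfying assignments:
  A=F B=F C=F D=T E=F F=F
  A=F B=F C=F D=T E=F F=T
  A=F B=F C=T D=F E=F F=T
  A=F B=F C=T D=T E=F F=T
  A=F B=F C=T D=T E=T F=T
  A=F B=T C=T D=T E=T F=T
  A=T B=F C=F D=T E=F F=T
  A=T B=T C=T D=F E=T F=F
That's 8 in total.

8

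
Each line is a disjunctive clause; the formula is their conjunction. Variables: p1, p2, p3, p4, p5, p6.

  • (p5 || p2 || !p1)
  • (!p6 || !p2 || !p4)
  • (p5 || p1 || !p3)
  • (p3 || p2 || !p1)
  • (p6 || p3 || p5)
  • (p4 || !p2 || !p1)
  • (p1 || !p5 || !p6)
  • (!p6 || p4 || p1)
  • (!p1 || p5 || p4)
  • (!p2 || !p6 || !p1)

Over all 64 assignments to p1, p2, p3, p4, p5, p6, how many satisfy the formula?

Split on p1, then p2.
  p1=T, p2=T: remaining (p3,p4,p5,p6) ∈ {(F,T,T,F); (T,T,F,F); (T,T,T,F)} — 3.
  p1=T, p2=F: remaining (p3,p4,p5,p6) ∈ {(T,F,T,F); (T,F,T,T); (T,T,T,F); (T,T,T,T)} — 4.
  p1=F, p2=T: remaining (p3,p4,p5,p6) ∈ {(F,F,T,F); (F,T,T,F); (T,F,T,F); (T,T,T,F)} — 4.
  p1=F, p2=F: 5 of the 16 assignments to (p3,p4,p5,p6) work.
Total: 3 + 4 + 4 + 5 = 16.

16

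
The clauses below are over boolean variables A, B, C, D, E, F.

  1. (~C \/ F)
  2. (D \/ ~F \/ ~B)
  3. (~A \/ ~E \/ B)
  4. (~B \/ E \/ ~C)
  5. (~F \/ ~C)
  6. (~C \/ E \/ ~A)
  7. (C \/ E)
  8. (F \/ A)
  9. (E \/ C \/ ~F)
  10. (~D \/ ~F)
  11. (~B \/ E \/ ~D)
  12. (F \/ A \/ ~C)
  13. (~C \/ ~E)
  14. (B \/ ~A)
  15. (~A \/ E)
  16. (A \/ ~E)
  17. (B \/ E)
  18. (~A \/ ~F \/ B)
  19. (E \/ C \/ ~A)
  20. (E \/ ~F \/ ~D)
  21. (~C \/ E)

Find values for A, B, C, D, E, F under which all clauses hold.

A = True  B = True  C = False  D = False  E = True  F = False

Branch on A: take A = True.
  then B is forced to True.
  then E is forced to True.
  then C is forced to False.
For the remaining variables, D = False, F = False works.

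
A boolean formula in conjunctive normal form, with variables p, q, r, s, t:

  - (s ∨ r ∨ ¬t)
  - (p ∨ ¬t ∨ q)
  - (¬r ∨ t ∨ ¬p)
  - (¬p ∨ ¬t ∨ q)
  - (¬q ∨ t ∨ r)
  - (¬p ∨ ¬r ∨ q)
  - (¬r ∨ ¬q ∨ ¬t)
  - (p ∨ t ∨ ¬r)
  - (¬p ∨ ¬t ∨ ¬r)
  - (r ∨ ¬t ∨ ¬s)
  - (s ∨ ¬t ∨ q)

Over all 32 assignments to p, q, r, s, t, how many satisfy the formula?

4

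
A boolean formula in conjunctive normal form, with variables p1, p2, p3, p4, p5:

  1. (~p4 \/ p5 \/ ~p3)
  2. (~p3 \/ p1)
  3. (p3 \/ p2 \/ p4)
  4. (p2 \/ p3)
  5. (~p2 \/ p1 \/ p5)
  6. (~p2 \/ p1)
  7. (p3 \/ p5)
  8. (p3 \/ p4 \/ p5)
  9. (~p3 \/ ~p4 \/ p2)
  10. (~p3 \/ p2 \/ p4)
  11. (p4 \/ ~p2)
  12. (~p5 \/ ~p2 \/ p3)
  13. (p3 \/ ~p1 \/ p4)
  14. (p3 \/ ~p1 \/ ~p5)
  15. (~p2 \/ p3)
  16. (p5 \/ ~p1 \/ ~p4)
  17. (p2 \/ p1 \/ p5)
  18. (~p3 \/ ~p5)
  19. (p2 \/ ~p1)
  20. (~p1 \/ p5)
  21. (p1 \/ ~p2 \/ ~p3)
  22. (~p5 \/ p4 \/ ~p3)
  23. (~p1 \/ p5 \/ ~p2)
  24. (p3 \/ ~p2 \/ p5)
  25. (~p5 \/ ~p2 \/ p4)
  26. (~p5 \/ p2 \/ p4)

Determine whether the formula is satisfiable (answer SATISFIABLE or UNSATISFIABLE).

UNSATISFIABLE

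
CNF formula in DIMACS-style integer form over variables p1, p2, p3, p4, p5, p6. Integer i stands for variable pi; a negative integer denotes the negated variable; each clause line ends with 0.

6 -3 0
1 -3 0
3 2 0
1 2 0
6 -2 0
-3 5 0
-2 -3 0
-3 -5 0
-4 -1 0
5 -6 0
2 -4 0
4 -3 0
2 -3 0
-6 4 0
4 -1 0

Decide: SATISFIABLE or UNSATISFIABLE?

SATISFIABLE

Try p1 = False.
  then p3 is forced to False.
  then p2 is forced to True.
  then p6 is forced to True.
  then p5 is forced to True.
  then p4 is forced to True.
Every clause has at least one true literal under this assignment.
So p1=F, p2=T, p3=F, p4=T, p5=T, p6=T is a satisfying assignment.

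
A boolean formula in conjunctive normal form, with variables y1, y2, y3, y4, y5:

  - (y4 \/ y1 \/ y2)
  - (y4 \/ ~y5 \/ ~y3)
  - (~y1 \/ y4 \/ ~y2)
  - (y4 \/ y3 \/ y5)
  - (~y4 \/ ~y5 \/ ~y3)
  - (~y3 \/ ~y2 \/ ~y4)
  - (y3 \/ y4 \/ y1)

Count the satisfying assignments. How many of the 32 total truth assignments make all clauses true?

Case analysis on y4 and y3:
  y4=T, y3=T: remaining (y1,y2,y5) ∈ {(F,F,F); (T,F,F)} — 2.
  y4=T, y3=F: y1, y2, y5 free → 2^3 = 8.
  y4=F, y3=T: remaining (y1,y2,y5) ∈ {(F,T,F); (T,F,F)} — 2.
  y4=F, y3=F: remaining (y1,y2,y5) ∈ {(T,F,T)} — 1.
Total: 2 + 8 + 2 + 1 = 13.

13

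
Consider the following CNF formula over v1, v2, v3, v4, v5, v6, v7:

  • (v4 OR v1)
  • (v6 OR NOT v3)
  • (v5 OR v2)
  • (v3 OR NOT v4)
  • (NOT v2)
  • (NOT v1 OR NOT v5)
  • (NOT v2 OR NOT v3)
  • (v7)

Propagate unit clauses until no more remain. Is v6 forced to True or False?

(NOT v2) is a unit clause: v2 = False.
(v5 OR v2): since v2 = False, the clause reduces to (v5). v5 = True.
In (NOT v5 OR NOT v1), NOT v5 is now false; NOT v1 must hold, so v1 = False.
In (v1 OR v4), v1 is now false; v4 must hold, so v4 = True.
In (NOT v4 OR v3), NOT v4 is now false; v3 must hold, so v3 = True.
From (v6 OR NOT v3) and v3 = True: v6 = True.

True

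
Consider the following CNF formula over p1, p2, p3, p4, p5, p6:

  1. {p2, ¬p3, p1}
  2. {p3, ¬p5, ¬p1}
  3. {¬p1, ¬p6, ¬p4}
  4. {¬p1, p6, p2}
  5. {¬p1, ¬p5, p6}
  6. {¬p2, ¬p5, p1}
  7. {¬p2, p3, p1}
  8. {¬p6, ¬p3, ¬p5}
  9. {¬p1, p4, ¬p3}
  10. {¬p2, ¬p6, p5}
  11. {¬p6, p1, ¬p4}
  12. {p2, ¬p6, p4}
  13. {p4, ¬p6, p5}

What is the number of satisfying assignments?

Case analysis on p1 and p6:
  p1=T, p6=T: a clause becomes empty — 0.
  p1=T, p6=F: remaining (p2,p3,p4,p5) ∈ {(T,F,F,F); (T,F,T,F); (T,T,T,F)} — 3.
  p1=F, p6=T: a clause becomes empty — 0.
  p1=F, p6=F: p4 free; 3 ways for (p2,p3,p5) × 2^1 = 6.
Total: 0 + 3 + 0 + 6 = 9.

9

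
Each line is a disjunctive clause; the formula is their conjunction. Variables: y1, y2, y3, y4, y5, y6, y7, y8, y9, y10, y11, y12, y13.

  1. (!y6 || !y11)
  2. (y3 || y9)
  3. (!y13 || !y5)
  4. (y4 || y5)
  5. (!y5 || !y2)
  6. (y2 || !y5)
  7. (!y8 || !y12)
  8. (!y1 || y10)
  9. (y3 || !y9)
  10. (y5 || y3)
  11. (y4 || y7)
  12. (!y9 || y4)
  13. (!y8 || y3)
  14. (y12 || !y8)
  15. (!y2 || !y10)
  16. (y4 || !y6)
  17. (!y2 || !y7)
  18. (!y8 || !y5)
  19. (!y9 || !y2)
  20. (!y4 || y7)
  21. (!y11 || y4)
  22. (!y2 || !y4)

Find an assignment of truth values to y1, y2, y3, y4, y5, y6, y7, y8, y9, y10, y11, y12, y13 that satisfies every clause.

y1=False, y2=False, y3=True, y4=True, y5=False, y6=False, y7=True, y8=False, y9=False, y10=True, y11=True, y12=True, y13=True

Check each clause:
  1. (!y6 || !y11) — !y6 is true.
  2. (y3 || y9) — y3 is true.
  3. (!y5 || !y13) — !y5 is true.
  4. (y4 || y5) — y4 is true.
  5. (!y2 || !y5) — !y5 is true.
  6. (!y5 || y2) — !y5 is true.
  7. (!y8 || !y12) — !y8 is true.
  8. (!y1 || y10) — y10 is true.
  9. (y3 || !y9) — y3 is true.
  10. (y3 || y5) — y3 is true.
  11. (y7 || y4) — y4 is true.
  12. (y4 || !y9) — y4 is true.
  13. (y3 || !y8) — !y8 is true.
  14. (y12 || !y8) — !y8 is true.
  15. (!y2 || !y10) — !y2 is true.
  16. (y4 || !y6) — !y6 is true.
  17. (!y7 || !y2) — !y2 is true.
  18. (!y8 || !y5) — !y8 is true.
  19. (!y2 || !y9) — !y2 is true.
  20. (y7 || !y4) — y7 is true.
  21. (y4 || !y11) — y4 is true.
  22. (!y2 || !y4) — !y2 is true.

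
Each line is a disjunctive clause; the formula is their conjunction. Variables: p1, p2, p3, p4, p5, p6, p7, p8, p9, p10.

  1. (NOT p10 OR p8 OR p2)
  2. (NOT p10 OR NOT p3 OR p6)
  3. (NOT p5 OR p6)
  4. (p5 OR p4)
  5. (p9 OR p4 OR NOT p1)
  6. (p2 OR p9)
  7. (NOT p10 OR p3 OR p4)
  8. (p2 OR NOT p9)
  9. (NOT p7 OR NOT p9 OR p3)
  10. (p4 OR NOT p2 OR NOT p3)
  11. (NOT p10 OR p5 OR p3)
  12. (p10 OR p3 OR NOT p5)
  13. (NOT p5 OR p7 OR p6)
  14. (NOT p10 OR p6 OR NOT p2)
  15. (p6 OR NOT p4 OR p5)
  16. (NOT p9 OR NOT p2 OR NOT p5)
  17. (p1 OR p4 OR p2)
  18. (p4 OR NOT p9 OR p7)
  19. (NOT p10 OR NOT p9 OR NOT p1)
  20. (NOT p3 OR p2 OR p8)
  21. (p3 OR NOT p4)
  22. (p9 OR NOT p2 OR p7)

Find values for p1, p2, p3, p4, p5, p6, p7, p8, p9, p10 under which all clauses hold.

p6 occurs only positively in the remaining clauses — set p6 = True.
Try p1 = False.
Set p2 = True and propagate.
For the remaining variables, p3 = True, p4 = True, p5 = False, p7 = True, p8 = False, p9 = False, p10 = False works.

p1=F, p2=T, p3=T, p4=T, p5=F, p6=T, p7=T, p8=F, p9=F, p10=F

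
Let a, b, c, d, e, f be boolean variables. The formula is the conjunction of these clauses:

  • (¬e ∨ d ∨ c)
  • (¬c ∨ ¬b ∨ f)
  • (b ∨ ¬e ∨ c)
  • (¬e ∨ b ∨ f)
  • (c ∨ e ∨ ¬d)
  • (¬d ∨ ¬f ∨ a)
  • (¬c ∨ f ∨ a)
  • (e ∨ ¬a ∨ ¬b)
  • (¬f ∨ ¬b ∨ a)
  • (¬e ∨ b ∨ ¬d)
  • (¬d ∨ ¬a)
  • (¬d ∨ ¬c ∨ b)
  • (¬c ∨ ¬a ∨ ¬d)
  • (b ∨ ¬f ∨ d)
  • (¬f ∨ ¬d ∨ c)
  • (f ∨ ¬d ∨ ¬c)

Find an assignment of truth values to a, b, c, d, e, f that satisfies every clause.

Branch on a: take a = False.
Set b = True and propagate.
  then f is forced to False.
  then c is forced to False.
Set d = False and propagate.
  then e is forced to False.

a=False, b=True, c=False, d=False, e=False, f=False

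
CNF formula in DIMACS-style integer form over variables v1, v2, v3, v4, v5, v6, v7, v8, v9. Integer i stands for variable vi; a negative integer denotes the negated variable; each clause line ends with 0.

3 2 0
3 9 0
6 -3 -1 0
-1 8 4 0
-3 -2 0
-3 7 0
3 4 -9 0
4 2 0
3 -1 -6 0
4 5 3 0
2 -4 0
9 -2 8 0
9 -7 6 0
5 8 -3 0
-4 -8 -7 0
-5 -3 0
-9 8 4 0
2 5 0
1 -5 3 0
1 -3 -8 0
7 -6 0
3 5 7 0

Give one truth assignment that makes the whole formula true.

Branch on v1: take v1 = False.
For the remaining variables, v2 = True, v3 = False, v4 = True, v5 = False, v6 = False, v7 = True, v8 = False, v9 = True works.

v1=F, v2=T, v3=F, v4=T, v5=F, v6=F, v7=T, v8=F, v9=T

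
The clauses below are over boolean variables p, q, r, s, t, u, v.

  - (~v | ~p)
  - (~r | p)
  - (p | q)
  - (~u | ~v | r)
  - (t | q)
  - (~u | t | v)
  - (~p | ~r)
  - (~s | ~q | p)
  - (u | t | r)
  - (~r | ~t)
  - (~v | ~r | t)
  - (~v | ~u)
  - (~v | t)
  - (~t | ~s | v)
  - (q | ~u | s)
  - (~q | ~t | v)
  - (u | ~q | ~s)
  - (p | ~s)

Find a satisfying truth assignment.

Branch on p: take p = True.
  then v is forced to False.
  then r is forced to False.
Try q = False.
  then t is forced to True.
  then s is forced to False.
  then u is forced to False.
Every clause has at least one true literal under this assignment.

p=1, q=0, r=0, s=0, t=1, u=0, v=0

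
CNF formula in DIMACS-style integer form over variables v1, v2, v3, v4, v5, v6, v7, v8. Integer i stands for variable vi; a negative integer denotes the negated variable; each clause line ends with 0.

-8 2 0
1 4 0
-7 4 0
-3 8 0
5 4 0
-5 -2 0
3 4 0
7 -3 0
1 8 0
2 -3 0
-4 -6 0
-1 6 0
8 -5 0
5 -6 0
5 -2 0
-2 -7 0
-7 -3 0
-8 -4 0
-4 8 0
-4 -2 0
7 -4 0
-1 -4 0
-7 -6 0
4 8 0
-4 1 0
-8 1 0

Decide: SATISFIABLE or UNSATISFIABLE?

UNSATISFIABLE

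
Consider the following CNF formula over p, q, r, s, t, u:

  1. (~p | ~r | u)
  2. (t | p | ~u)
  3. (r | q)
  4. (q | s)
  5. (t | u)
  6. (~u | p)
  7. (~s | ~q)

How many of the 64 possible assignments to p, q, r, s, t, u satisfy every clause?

Case analysis on u and p:
  u=T, p=T: t free; 3 ways for (q,r,s) × 2^1 = 6.
  u=T, p=F: a clause becomes empty — 0.
  u=F, p=T: remaining (q,r,s,t) ∈ {(T,F,F,T)} — 1.
  u=F, p=F: remaining (q,r,s,t) ∈ {(F,T,T,T); (T,F,F,T); (T,T,F,T)} — 3.
Total: 6 + 0 + 1 + 3 = 10.

10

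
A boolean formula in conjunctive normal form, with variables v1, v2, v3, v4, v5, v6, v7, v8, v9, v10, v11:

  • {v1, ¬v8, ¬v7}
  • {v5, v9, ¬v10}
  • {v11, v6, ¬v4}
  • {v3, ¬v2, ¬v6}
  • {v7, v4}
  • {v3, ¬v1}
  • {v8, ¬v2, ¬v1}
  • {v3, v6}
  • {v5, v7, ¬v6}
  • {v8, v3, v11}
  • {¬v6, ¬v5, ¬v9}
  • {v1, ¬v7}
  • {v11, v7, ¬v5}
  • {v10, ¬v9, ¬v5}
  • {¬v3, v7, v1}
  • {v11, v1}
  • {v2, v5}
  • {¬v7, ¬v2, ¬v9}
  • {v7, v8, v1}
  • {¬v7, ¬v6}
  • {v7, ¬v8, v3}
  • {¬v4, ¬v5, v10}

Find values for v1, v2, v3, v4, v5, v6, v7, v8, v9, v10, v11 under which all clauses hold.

v1=True, v2=False, v3=True, v4=True, v5=True, v6=False, v7=True, v8=False, v9=False, v10=True, v11=True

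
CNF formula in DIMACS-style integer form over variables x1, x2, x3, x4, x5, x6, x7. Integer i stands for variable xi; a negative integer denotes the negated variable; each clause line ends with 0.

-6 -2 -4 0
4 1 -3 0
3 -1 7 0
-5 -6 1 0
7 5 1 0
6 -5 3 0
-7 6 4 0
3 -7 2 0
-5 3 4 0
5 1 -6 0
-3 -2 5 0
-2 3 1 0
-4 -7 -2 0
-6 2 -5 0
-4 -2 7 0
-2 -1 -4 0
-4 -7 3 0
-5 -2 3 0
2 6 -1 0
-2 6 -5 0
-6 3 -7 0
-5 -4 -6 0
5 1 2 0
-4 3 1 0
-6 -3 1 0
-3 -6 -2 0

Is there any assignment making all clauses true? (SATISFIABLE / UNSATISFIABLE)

Set x1 = True and propagate.
Set x2 = False and propagate.
  then x6 is forced to True.
  then x5 is forced to False.
For the remaining variables, x3 = True, x4 = True, x7 = False works.
So x1 = T, x2 = F, x3 = T, x4 = T, x5 = F, x6 = T, x7 = F is a satisfying assignment.

SATISFIABLE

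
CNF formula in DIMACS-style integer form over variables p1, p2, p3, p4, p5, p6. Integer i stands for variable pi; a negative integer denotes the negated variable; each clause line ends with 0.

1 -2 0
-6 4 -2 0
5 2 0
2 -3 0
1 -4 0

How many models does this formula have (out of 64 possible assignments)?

18

Split on p2, then p1.
  p2=1, p1=1: p3, p5 free; 3 ways for (p4,p6) × 2^2 = 12.
  p2=1, p1=0: a clause becomes empty — 0.
  p2=0, p1=1: remaining (p3,p4,p5,p6) ∈ {(0,0,1,0); (0,0,1,1); (0,1,1,0); (0,1,1,1)} — 4.
  p2=0, p1=0: remaining (p3,p4,p5,p6) ∈ {(0,0,1,0); (0,0,1,1)} — 2.
Total: 12 + 0 + 4 + 2 = 18.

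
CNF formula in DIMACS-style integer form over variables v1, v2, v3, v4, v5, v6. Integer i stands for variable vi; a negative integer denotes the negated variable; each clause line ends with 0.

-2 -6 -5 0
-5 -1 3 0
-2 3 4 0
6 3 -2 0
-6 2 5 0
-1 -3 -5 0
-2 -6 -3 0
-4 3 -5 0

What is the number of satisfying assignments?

Split on v3, then v2.
  v3=1, v2=1: v4 free; 3 ways for (v1,v5,v6) × 2^1 = 6.
  v3=1, v2=0: v4 free; 4 ways for (v1,v5,v6) × 2^1 = 8.
  v3=0, v2=1: remaining (v1,v4,v5,v6) ∈ {(0,1,0,1); (1,1,0,1)} — 2.
  v3=0, v2=0: 6 of the 16 assignments to (v1,v4,v5,v6) work.
Total: 6 + 8 + 2 + 6 = 22.

22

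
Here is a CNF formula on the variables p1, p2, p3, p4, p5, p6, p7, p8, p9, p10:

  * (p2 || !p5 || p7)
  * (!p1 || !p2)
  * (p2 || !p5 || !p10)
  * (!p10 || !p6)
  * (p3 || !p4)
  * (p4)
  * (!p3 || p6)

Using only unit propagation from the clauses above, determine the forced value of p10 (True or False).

False

(p4) is a unit clause: p4 = True.
In (!p4 || p3), !p4 is now false; p3 must hold, so p3 = True.
From (!p3 || p6) and p3 = True: p6 = True.
(!p6 || !p10) with p6 = True leaves only !p10, so p10 = False.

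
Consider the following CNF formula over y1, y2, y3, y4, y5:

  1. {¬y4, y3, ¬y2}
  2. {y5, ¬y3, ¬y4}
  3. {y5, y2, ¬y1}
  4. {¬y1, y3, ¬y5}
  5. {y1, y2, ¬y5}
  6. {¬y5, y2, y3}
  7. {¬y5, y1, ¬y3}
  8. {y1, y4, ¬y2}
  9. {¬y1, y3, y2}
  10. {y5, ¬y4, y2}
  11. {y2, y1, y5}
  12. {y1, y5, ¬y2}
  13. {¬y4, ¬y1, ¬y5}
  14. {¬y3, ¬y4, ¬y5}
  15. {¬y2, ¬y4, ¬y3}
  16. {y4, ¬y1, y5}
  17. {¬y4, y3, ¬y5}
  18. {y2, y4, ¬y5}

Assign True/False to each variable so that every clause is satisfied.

y1=T  y2=T  y3=T  y4=F  y5=T

Try y1 = True.
For the remaining variables, y2 = True, y3 = True, y4 = False, y5 = True works.
Every clause has at least one true literal under this assignment.
Check each clause:
  1. {¬y2, ¬y4, y3} — y3 is true.
  2. {¬y4, ¬y3, y5} — y5 is true.
  3. {¬y1, y2, y5} — y2 is true.
  4. {y3, ¬y5, ¬y1} — y3 is true.
  5. {y1, y2, ¬y5} — y1 is true.
  6. {y3, y2, ¬y5} — y3 is true.
  7. {¬y3, ¬y5, y1} — y1 is true.
  8. {y1, ¬y2, y4} — y1 is true.
  9. {y3, ¬y1, y2} — y2 is true.
  10. {y5, ¬y4, y2} — y2 is true.
  11. {y5, y2, y1} — y1 is true.
  12. {y1, y5, ¬y2} — y1 is true.
  13. {¬y5, ¬y1, ¬y4} — ¬y4 is true.
  14. {¬y5, ¬y4, ¬y3} — ¬y4 is true.
  15. {¬y2, ¬y4, ¬y3} — ¬y4 is true.
  16. {¬y1, y4, y5} — y5 is true.
  17. {¬y4, ¬y5, y3} — y3 is true.
  18. {y2, y4, ¬y5} — y2 is true.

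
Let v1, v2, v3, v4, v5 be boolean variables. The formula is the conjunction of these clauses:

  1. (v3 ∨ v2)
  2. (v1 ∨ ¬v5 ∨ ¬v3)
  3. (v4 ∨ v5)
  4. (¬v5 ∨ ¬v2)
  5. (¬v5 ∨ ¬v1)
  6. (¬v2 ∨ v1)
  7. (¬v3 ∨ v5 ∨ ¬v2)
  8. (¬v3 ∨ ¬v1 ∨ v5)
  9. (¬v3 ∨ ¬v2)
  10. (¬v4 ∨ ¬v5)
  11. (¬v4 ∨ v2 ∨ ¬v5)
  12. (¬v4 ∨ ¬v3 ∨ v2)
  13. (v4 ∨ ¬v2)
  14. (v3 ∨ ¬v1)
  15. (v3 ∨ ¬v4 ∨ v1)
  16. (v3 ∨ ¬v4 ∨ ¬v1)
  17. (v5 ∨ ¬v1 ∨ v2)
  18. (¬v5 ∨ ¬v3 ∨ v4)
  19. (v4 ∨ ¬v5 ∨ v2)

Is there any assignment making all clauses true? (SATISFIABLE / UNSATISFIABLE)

UNSATISFIABLE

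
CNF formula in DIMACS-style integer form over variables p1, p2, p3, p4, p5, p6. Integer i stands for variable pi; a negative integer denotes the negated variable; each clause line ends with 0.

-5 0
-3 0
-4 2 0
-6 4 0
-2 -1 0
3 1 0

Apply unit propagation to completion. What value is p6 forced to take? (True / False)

False

(NOT p5) stands alone — p5 = False.
Unit clause (NOT p3) sets p3 = False.
(p1 OR p3): since p3 = False, the clause reduces to (p1). p1 = True.
(NOT p1 OR NOT p2) with p1 = True leaves only NOT p2, so p2 = False.
From (p2 OR NOT p4) and p2 = False: p4 = False.
In (NOT p6 OR p4), p4 is now false; NOT p6 must hold, so p6 = False.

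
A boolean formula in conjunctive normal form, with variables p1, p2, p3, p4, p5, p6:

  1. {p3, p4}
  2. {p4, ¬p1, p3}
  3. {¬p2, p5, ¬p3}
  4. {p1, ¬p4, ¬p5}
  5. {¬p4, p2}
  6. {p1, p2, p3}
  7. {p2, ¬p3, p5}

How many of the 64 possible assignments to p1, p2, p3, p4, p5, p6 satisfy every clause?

16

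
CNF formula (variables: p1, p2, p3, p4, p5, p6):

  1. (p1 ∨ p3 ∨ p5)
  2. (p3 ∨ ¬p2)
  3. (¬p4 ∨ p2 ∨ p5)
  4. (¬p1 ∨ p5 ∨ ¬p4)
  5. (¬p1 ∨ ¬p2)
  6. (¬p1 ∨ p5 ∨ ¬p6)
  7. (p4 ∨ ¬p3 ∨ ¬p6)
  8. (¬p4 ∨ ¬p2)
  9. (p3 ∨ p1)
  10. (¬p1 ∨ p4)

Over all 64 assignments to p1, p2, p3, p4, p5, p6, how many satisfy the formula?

Split on p1, then p4.
  p1=1, p4=1: remaining (p2,p3,p5,p6) ∈ {(0,0,1,0); (0,0,1,1); (0,1,1,0); (0,1,1,1)} — 4.
  p1=1, p4=0: a clause becomes empty — 0.
  p1=0, p4=1: remaining (p2,p3,p5,p6) ∈ {(0,1,1,0); (0,1,1,1)} — 2.
  p1=0, p4=0: remaining (p2,p3,p5,p6) ∈ {(0,1,0,0); (0,1,1,0); (1,1,0,0); (1,1,1,0)} — 4.
Total: 4 + 0 + 2 + 4 = 10.

10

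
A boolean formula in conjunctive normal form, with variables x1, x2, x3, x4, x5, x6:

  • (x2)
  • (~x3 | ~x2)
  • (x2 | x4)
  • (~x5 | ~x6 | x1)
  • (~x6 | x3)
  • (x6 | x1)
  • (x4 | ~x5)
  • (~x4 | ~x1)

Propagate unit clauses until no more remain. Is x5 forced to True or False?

False

(x2) is a unit clause: x2 = True.
In (~x3 | ~x2), ~x2 is now false; ~x3 must hold, so x3 = False.
In (x3 | ~x6), x3 is now false; ~x6 must hold, so x6 = False.
(x6 | x1) with x6 = False leaves only x1, so x1 = True.
(~x1 | ~x4): since x1 = True, the clause reduces to (~x4). x4 = False.
(~x5 | x4): since x4 = False, the clause reduces to (~x5). x5 = False.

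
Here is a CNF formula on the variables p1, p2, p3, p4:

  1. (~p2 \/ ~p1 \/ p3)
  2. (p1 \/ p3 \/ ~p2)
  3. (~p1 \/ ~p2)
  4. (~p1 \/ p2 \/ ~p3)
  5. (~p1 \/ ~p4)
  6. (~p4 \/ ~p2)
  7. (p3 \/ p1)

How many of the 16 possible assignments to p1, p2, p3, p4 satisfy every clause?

The models are:
  p1=F p2=F p3=T p4=F
  p1=F p2=F p3=T p4=T
  p1=F p2=T p3=T p4=F
  p1=T p2=F p3=F p4=F
Count: 4.

4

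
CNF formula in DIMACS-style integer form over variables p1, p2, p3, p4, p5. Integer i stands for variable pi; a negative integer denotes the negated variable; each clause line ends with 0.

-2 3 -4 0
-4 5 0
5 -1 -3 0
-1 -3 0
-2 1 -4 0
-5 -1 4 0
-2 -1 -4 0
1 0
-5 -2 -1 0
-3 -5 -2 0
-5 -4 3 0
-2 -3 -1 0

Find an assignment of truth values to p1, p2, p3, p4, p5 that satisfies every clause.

p1=1, p2=0, p3=0, p4=0, p5=0

(p1) is a unit clause, so p1 = True.
(!p3) is a unit clause, so p3 = False.
p2 occurs only negated in the remaining clauses — set p2 = False.
Set p4 = False and propagate.
  then p5 is forced to False.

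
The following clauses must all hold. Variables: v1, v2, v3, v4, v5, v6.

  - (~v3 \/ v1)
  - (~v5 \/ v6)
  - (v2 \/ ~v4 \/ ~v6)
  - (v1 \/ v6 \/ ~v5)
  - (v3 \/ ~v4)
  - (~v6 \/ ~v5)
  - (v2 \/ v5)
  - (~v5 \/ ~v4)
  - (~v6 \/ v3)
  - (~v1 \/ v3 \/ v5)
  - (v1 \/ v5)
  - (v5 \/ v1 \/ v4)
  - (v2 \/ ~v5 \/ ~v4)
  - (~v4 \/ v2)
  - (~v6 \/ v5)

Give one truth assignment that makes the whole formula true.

v1=T, v2=T, v3=T, v4=F, v5=F, v6=F

Check each clause:
  1. (~v3 \/ v1) — v1 is true.
  2. (~v5 \/ v6) — ~v5 is true.
  3. (v2 \/ ~v4 \/ ~v6) — v2 is true.
  4. (~v5 \/ v6 \/ v1) — v1 is true.
  5. (v3 \/ ~v4) — v3 is true.
  6. (~v6 \/ ~v5) — ~v6 is true.
  7. (v2 \/ v5) — v2 is true.
  8. (~v4 \/ ~v5) — ~v5 is true.
  9. (v3 \/ ~v6) — ~v6 is true.
  10. (v3 \/ ~v1 \/ v5) — v3 is true.
  11. (v1 \/ v5) — v1 is true.
  12. (v4 \/ v5 \/ v1) — v1 is true.
  13. (v2 \/ ~v4 \/ ~v5) — v2 is true.
  14. (v2 \/ ~v4) — v2 is true.
  15. (v5 \/ ~v6) — ~v6 is true.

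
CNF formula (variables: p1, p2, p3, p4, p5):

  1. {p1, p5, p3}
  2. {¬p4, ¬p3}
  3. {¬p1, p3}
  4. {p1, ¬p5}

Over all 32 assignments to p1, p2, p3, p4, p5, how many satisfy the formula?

6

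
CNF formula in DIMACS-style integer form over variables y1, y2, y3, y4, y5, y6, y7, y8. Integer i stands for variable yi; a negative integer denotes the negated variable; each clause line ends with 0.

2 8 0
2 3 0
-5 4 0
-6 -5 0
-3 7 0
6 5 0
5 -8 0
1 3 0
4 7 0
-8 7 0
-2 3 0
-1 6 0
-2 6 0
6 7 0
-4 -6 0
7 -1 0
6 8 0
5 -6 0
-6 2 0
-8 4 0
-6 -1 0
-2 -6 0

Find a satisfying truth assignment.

y1 = 0  y2 = 0  y3 = 1  y4 = 1  y5 = 1  y6 = 0  y7 = 1  y8 = 1

y7 occurs only positively in the remaining clauses — set y7 = True.
Try y1 = False.
  then y3 is forced to True.
Try y2 = False.
  then y8 is forced to True.
  then y5 is forced to True.
  then y4 is forced to True.
  then y6 is forced to False.
Every clause has at least one true literal under this assignment.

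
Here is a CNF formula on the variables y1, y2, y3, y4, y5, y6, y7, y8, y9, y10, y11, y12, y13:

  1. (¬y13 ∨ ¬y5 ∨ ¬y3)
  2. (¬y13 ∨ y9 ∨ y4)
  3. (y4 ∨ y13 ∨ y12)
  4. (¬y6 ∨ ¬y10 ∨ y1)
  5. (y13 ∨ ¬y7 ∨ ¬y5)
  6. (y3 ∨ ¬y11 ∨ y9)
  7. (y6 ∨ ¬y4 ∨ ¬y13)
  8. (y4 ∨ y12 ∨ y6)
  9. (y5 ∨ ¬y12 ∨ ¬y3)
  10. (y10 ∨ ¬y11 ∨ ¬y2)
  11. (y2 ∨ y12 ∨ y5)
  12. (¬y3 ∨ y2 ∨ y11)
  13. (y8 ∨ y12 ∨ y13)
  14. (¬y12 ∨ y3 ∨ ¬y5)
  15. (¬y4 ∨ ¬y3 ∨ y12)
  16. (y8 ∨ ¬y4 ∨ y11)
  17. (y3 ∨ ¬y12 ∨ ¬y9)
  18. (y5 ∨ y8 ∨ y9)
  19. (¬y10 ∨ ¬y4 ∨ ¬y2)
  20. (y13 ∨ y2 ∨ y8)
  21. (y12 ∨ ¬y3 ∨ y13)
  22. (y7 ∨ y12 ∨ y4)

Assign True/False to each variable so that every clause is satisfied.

y1 = T  y2 = T  y3 = F  y4 = F  y5 = T  y6 = T  y7 = T  y8 = T  y9 = T  y10 = T  y11 = F  y12 = F  y13 = T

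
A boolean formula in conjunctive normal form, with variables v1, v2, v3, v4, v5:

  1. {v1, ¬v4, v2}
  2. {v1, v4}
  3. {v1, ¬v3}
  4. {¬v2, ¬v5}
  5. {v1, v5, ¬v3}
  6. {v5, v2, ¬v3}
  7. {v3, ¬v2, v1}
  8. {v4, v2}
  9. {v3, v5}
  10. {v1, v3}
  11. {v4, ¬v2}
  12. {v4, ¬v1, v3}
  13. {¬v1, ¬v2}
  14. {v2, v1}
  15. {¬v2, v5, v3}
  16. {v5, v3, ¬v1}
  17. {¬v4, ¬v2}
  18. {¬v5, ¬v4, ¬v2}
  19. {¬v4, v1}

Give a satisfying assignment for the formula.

v1=T, v2=F, v3=F, v4=T, v5=T

Set v1 = True and propagate.
  then v2 is forced to False.
  then v4 is forced to True.
Try v3 = False.
  then v5 is forced to True.
Every clause has at least one true literal under this assignment.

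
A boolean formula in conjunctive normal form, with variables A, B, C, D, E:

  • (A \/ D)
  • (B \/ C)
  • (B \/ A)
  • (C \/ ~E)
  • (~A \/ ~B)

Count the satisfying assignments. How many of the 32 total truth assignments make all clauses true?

7

Satisfying assignments:
  A=F B=T C=F D=T E=F
  A=F B=T C=T D=T E=F
  A=F B=T C=T D=T E=T
  A=T B=F C=T D=F E=F
  A=T B=F C=T D=F E=T
  A=T B=F C=T D=T E=F
  A=T B=F C=T D=T E=T
That's 7 in total.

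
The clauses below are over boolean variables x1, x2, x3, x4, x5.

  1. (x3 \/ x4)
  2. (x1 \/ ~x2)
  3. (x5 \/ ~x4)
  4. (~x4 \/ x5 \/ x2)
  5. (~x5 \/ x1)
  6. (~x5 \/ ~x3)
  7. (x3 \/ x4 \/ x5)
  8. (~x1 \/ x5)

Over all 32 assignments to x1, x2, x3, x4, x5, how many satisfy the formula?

3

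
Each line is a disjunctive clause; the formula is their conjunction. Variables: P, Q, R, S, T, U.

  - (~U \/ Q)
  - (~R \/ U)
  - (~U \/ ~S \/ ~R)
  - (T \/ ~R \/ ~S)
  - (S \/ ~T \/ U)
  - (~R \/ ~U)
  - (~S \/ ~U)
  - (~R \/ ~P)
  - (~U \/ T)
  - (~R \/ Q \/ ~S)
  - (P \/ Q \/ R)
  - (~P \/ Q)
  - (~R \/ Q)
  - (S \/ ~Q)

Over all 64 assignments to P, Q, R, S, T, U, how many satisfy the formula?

The models are:
  P=F Q=T R=F S=T T=F U=F
  P=F Q=T R=F S=T T=T U=F
  P=T Q=T R=F S=T T=F U=F
  P=T Q=T R=F S=T T=T U=F
Count: 4.

4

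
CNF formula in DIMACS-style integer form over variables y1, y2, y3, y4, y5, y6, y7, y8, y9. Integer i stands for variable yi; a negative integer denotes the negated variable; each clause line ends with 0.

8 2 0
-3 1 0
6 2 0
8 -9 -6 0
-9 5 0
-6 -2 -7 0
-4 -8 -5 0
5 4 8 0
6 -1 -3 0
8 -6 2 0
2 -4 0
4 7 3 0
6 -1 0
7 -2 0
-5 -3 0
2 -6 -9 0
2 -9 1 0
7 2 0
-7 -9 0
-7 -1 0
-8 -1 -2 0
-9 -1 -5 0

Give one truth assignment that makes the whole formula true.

y1=F  y2=T  y3=F  y4=F  y5=F  y6=F  y7=T  y8=T  y9=F

y9 occurs only negated in the remaining clauses — set y9 = False.
Set y1 = False and propagate.
  then y3 is forced to False.
Set y2 = True and propagate.
  then y7 is forced to True.
  then y6 is forced to False.
For the remaining variables, y4 = False, y5 = False, y8 = True works.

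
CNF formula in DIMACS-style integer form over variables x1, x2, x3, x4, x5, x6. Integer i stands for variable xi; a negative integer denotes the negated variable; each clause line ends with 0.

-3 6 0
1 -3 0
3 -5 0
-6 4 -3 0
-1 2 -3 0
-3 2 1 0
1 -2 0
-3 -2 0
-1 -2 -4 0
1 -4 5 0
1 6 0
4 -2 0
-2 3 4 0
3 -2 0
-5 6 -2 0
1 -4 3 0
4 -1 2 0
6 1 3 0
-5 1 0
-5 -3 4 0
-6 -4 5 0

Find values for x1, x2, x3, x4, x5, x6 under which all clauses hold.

Set x1 = False and propagate.
  then x3 is forced to False.
  then x5 is forced to False.
  then x2 is forced to False.
  then x4 is forced to False.
  then x6 is forced to True.
Every clause has at least one true literal under this assignment.

x1=False  x2=False  x3=False  x4=False  x5=False  x6=True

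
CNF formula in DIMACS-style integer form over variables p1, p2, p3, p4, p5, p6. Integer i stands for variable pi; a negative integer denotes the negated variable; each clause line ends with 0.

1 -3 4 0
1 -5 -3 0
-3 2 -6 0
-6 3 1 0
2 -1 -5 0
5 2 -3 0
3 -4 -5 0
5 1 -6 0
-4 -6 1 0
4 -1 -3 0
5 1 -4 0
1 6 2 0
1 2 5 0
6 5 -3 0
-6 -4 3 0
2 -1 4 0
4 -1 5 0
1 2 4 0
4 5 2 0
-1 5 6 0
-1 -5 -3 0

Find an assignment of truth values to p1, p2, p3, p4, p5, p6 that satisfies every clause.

Pure literal: p2 appears only positively; assign p2 = True.
Try p1 = False.
Set p3 = False and propagate.
  then p6 is forced to False.
For the remaining variables, p4 = False, p5 = False works.
Every clause has at least one true literal under this assignment.
Check each clause:
  1. (~p3 | p4 | p1) — ~p3 is true.
  2. (~p3 | p1 | ~p5) — ~p5 is true.
  3. (p2 | ~p6 | ~p3) — p2 is true.
  4. (p3 | ~p6 | p1) — ~p6 is true.
  5. (~p5 | p2 | ~p1) — p2 is true.
  6. (~p3 | p2 | p5) — ~p3 is true.
  7. (~p4 | ~p5 | p3) — ~p5 is true.
  8. (p5 | p1 | ~p6) — ~p6 is true.
  9. (~p6 | ~p4 | p1) — ~p6 is true.
  10. (~p3 | p4 | ~p1) — ~p3 is true.
  11. (p5 | ~p4 | p1) — ~p4 is true.
  12. (p2 | p1 | p6) — p2 is true.
  13. (p1 | p2 | p5) — p2 is true.
  14. (p6 | ~p3 | p5) — ~p3 is true.
  15. (p3 | ~p4 | ~p6) — ~p6 is true.
  16. (p4 | p2 | ~p1) — p2 is true.
  17. (~p1 | p4 | p5) — ~p1 is true.
  18. (p1 | p2 | p4) — p2 is true.
  19. (p2 | p4 | p5) — p2 is true.
  20. (~p1 | p5 | p6) — ~p1 is true.
  21. (~p1 | ~p5 | ~p3) — ~p5 is true.

p1=0, p2=1, p3=0, p4=0, p5=0, p6=0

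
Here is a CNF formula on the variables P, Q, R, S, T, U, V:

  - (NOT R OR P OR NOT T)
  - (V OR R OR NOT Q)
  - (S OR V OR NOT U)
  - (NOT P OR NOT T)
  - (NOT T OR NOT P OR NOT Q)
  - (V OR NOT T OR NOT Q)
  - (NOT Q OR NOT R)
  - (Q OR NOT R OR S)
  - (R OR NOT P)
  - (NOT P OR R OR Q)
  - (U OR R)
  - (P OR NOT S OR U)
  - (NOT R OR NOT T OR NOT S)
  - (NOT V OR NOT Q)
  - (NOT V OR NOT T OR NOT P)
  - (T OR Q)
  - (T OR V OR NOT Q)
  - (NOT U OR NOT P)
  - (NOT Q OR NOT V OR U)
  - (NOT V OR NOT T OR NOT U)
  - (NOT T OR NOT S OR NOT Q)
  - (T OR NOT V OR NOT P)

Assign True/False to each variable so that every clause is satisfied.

P=0, Q=0, R=0, S=1, T=1, U=1, V=0

Check each clause:
  1. (NOT R OR NOT T OR P) — NOT R is true.
  2. (R OR V OR NOT Q) — NOT Q is true.
  3. (V OR S OR NOT U) — S is true.
  4. (NOT T OR NOT P) — NOT P is true.
  5. (NOT T OR NOT P OR NOT Q) — NOT Q is true.
  6. (V OR NOT T OR NOT Q) — NOT Q is true.
  7. (NOT Q OR NOT R) — NOT R is true.
  8. (Q OR NOT R OR S) — S is true.
  9. (NOT P OR R) — NOT P is true.
  10. (R OR NOT P OR Q) — NOT P is true.
  11. (U OR R) — U is true.
  12. (NOT S OR U OR P) — U is true.
  13. (NOT T OR NOT R OR NOT S) — NOT R is true.
  14. (NOT V OR NOT Q) — NOT V is true.
  15. (NOT T OR NOT V OR NOT P) — NOT V is true.
  16. (Q OR T) — T is true.
  17. (NOT Q OR T OR V) — T is true.
  18. (NOT P OR NOT U) — NOT P is true.
  19. (NOT V OR NOT Q OR U) — NOT V is true.
  20. (NOT U OR NOT T OR NOT V) — NOT V is true.
  21. (NOT S OR NOT Q OR NOT T) — NOT Q is true.
  22. (NOT P OR NOT V OR T) — NOT V is true.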